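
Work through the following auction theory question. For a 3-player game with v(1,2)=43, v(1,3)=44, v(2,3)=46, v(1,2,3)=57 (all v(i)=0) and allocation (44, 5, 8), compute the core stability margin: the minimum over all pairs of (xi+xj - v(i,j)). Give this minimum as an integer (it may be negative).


Step 1: Slack for coalition (1,2): x1+x2 - v12 = 49 - 43 = 6
Step 2: Slack for coalition (1,3): x1+x3 - v13 = 52 - 44 = 8
Step 3: Slack for coalition (2,3): x2+x3 - v23 = 13 - 46 = -33
Step 4: Minimum slack = min(6, 8, -33) = -33, attained by (2,3); coalition (2,3) can block (slack < 0), so the allocation is not in the core

-33


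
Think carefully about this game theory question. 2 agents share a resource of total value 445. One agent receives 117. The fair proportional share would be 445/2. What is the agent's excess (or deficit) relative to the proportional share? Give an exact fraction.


Step 1: Proportional share = 445/2
Step 2: Agent's actual allocation = 117
Step 3: Excess = 117 - 445/2 = -211/2

-211/2


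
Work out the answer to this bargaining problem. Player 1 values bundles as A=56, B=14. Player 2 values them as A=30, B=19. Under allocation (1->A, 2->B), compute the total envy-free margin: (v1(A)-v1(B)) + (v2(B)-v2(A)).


Step 1: Player 1's margin = v1(A) - v1(B) = 56 - 14 = 42
Step 2: Player 2's margin = v2(B) - v2(A) = 19 - 30 = -11
Step 3: Total margin = 42 + -11 = 31

31


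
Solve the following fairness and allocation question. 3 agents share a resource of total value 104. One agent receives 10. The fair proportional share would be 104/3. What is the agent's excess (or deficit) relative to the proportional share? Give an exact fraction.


Step 1: Proportional share = 104/3
Step 2: Agent's actual allocation = 10
Step 3: Excess = 10 - 104/3 = -74/3

-74/3


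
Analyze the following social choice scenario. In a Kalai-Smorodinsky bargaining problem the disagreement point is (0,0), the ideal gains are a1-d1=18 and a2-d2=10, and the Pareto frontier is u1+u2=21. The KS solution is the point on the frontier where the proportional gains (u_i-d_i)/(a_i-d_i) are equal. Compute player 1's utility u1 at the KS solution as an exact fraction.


Step 1: At the KS point, (u1-d1)/r1 = (u2-d2)/r2 = t and u1+u2 = 21
Step 2: u1 = d1 + r1*t and u2 = d2 + r2*t, so (d1 + r1*t) + (d2 + r2*t) = 21
Step 3: t = (21 - 0 - 0)/(18 + 10) = 21/28 = 3/4
Step 4: u1 = d1 + r1*t = 0 + 18 * 3/4 = 27/2
Step 5: (Check: u2 = d2 + r2*t = 15/2; u1+u2 = 27/2 + 15/2 = 21, on the frontier.)

27/2


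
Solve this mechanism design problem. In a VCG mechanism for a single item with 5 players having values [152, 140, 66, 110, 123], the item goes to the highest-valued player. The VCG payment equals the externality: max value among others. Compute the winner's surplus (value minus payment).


Step 1: The winner is the agent with the highest value: agent 0 with value 152
Step 2: Values of other agents: [140, 66, 110, 123]
Step 3: VCG payment = max of others' values = 140
Step 4: Surplus = 152 - 140 = 12

12


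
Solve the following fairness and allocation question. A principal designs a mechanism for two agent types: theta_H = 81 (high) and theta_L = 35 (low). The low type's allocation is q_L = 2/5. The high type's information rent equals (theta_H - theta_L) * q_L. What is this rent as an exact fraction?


Step 1: theta_H - theta_L = 81 - 35 = 46
Step 2: Information rent = (theta_H - theta_L) * q_L
Step 3: = 46 * 2/5
Step 4: = 92/5

92/5


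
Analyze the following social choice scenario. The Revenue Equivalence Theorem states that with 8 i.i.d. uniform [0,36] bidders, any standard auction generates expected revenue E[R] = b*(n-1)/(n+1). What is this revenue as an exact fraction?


Step 1: By Revenue Equivalence, expected revenue = b*(n-1)/(n+1)
Step 2: Substituting n = 8, b = 36
Step 3: Revenue = 36*(8-1)/(8+1) = 36*7/9
Step 4: Revenue = 252/9 = 28

28


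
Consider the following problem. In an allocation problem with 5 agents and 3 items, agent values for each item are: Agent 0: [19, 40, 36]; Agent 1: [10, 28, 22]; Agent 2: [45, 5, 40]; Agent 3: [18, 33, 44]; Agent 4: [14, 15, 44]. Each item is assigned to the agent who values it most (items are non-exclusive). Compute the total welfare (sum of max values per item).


Step 1: For each item, find the maximum value among all agents.
Step 2: Item 0 -> Agent 2 (value 45)
Step 3: Item 1 -> Agent 0 (value 40)
Step 4: Item 2 -> Agent 3 (value 44)
Step 5: Total welfare = 45 + 40 + 44 = 129

129


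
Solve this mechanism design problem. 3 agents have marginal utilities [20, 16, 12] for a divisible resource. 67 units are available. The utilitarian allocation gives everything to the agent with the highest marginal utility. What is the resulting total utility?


Step 1: The marginal utilities are [20, 16, 12]
Step 2: The highest marginal utility is 20
Step 3: All 67 units go to that agent
Step 4: Total utility = 20 * 67 = 1340

1340


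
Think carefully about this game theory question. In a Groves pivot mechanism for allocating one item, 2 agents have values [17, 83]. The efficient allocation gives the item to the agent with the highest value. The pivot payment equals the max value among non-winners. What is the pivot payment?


Step 1: The efficient winner is agent 1 with value 83
Step 2: Other agents' values: [17]
Step 3: Pivot payment = max(others) = 17
Step 4: The winner pays 17

17


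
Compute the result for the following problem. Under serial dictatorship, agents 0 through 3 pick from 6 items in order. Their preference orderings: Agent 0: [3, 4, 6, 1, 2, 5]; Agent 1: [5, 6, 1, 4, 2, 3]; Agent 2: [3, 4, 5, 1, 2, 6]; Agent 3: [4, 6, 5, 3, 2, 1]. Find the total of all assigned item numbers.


Step 1: Agent 0 picks item 3
Step 2: Agent 1 picks item 5
Step 3: Agent 2 picks item 4
Step 4: Agent 3 picks item 6
Step 5: Sum = 3 + 5 + 4 + 6 = 18

18


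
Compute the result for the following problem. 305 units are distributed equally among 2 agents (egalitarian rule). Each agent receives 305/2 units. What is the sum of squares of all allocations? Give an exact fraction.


Step 1: Each agent's share = 305/2
Step 2: Square of each share = (305/2)^2 = 93025/4
Step 3: Sum of squares = 2 * 93025/4 = 93025/2

93025/2


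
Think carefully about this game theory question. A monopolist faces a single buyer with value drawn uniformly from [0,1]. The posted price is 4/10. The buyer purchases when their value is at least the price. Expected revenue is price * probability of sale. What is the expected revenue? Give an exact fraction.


Step 1: Posted price r = 2/5, value support [0,1]
Step 2: P(v >= r) = (1 - 2/5)/1 = 3/5
Step 3: Expected revenue = r * P(v >= r) = 2/5 * 3/5
Step 4: Revenue = 6/25

6/25


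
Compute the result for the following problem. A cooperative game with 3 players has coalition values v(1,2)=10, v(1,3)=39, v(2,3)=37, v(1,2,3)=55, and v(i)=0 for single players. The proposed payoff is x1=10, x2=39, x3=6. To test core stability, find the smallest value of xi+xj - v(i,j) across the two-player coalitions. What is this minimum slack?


Step 1: Slack for coalition (1,2): x1+x2 - v12 = 49 - 10 = 39
Step 2: Slack for coalition (1,3): x1+x3 - v13 = 16 - 39 = -23
Step 3: Slack for coalition (2,3): x2+x3 - v23 = 45 - 37 = 8
Step 4: Minimum slack = min(39, -23, 8) = -23, attained by (1,3); coalition (1,3) can block (slack < 0), so the allocation is not in the core

-23


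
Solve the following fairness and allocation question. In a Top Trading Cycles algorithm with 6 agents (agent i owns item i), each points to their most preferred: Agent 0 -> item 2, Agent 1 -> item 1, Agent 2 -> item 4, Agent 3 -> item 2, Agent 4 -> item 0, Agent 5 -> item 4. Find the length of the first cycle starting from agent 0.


Step 1: Trace the pointer graph from agent 0: 0 -> 2 -> 4 -> 0
Step 2: A cycle is detected when we revisit agent 0
Step 3: The cycle is: 0 -> 2 -> 4 -> 0
Step 4: Cycle length = 3

3


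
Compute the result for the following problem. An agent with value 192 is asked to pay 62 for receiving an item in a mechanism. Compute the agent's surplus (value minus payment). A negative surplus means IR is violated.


Step 1: Surplus = value - payment = 192 - 62 = 130
Step 2: IR is satisfied (surplus >= 0)

130


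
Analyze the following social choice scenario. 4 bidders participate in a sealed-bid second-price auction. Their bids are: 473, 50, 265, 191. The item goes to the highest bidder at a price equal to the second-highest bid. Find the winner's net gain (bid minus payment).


Step 1: Sort bids in descending order: 473, 265, 191, 50
Step 2: The winning bid is the highest: 473
Step 3: The payment equals the second-highest bid: 265
Step 4: Surplus = winner's bid - payment = 473 - 265 = 208

208


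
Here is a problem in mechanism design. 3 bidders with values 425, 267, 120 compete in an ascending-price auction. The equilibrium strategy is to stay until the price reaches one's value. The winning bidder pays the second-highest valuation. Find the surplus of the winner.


Step 1: Identify the highest value: 425
Step 2: Identify the second-highest value: 267
Step 3: The final price = second-highest value = 267
Step 4: Surplus = 425 - 267 = 158

158


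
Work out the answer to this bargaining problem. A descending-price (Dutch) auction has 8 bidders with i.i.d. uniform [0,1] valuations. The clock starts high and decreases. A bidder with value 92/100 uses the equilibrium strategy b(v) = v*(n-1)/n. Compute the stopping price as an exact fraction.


Step 1: Dutch auctions are strategically equivalent to first-price auctions
Step 2: The equilibrium bid is b(v) = v*(n-1)/n
Step 3: b = 23/25 * 7/8
Step 4: b = 161/200

161/200


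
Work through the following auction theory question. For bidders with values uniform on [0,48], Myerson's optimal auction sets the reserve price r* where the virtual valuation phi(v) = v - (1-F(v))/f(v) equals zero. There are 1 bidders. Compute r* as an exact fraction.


Step 1: For U[0,48], F(v) = v/48 and f(v) = 1/48
Step 2: phi(v) = v - (1 - v/48)/(1/48) = v - (48 - v) = 2v - 48
Step 3: Set phi(r*) = 0: 2r* - 48 = 0
Step 4: r* = 48/2 = 24 (the number of bidders n = 1 does not enter)

24


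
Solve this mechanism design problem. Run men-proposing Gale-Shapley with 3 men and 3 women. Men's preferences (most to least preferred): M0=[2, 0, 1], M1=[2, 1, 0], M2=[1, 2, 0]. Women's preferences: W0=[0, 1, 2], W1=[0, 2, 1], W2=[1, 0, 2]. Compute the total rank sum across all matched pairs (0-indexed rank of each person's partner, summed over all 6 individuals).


Step 1: Run Gale-Shapley (men propose, women hold best offer):
  M0 proposes to W2; she accepts
  M1 proposes to W2; she switches from M0
  M2 proposes to W1; she accepts
  M0 proposes to W0; she accepts
Step 2: Final matching: W0-M0, W1-M2, W2-M1
Step 3: 0-indexed ranks (man's rank of his match, then woman's): 1 + 0 + 0 + 1 + 0 + 0
Step 4: Total rank sum = 2

2


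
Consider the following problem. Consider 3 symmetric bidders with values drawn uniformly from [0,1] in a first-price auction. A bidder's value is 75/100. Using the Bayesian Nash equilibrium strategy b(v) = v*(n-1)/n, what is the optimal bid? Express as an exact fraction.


Step 1: The symmetric BNE bidding function is b(v) = v * (n-1) / n
Step 2: Substitute v = 3/4 and n = 3
Step 3: b = 3/4 * 2/3
Step 4: b = 1/2

1/2


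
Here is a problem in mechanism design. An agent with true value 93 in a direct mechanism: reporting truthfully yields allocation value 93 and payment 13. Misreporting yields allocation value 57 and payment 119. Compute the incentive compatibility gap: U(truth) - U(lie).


Step 1: U(truth) = value - payment = 93 - 13 = 80
Step 2: U(lie) = allocation - payment = 57 - 119 = -62
Step 3: IC gap = 80 - (-62) = 142

142


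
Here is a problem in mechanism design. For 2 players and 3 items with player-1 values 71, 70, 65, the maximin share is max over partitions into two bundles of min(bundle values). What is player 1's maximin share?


Step 1: Item values = 71, 70, 65
Step 2: Enumerate all 2-bundle partitions and take the smaller bundle:
  Partition 1: {71} vs {70,65} -> bundles 71, 135; min = 71
  Partition 2: {70} vs {71,65} -> bundles 70, 136; min = 70
  Partition 3: {65} vs {71,70} -> bundles 65, 141; min = 65
Step 3: MMS = max(71, 70, 65) = 71

71


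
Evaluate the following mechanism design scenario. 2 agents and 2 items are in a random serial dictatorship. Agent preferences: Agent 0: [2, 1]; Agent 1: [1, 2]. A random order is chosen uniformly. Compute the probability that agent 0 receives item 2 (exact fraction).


Step 1: Agent 0 wants item 2
Step 2: There are 2 possible orderings of agents
Step 3: In 2 orderings, agent 0 gets item 2
Step 4: Probability = 2/2 = 1

1


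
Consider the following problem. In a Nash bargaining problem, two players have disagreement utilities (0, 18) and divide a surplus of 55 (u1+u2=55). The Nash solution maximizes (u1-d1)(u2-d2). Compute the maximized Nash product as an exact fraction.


Step 1: The Nash solution splits surplus symmetrically above the disagreement point
Step 2: u1 = (total + d1 - d2)/2 = (55 + 0 - 18)/2 = 37/2
Step 3: u2 = (total - d1 + d2)/2 = (55 - 0 + 18)/2 = 73/2
Step 4: Nash product = (37/2 - 0) * (73/2 - 18)
Step 5: = 37/2 * 37/2 = 1369/4

1369/4


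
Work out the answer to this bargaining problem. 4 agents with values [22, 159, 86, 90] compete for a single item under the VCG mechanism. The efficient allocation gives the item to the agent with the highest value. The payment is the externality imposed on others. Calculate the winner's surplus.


Step 1: The winner is the agent with the highest value: agent 1 with value 159
Step 2: Values of other agents: [22, 86, 90]
Step 3: VCG payment = max of others' values = 90
Step 4: Surplus = 159 - 90 = 69

69


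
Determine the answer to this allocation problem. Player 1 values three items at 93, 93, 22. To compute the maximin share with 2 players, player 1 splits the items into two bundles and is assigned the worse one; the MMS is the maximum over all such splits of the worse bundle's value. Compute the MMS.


Step 1: Item values = 93, 93, 22
Step 2: Enumerate all 2-bundle partitions and take the smaller bundle:
  Partition 1: {93} vs {93,22} -> bundles 93, 115; min = 93
  Partition 2: {93} vs {93,22} -> bundles 93, 115; min = 93
  Partition 3: {22} vs {93,93} -> bundles 22, 186; min = 22
Step 3: MMS = max(93, 93, 22) = 93

93


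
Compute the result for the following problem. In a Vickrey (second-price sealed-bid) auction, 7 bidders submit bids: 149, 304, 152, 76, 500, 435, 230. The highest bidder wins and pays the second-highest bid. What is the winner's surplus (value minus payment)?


Step 1: Sort bids in descending order: 500, 435, 304, 230, 152, 149, 76
Step 2: The winning bid is the highest: 500
Step 3: The payment equals the second-highest bid: 435
Step 4: Surplus = winner's bid - payment = 500 - 435 = 65

65


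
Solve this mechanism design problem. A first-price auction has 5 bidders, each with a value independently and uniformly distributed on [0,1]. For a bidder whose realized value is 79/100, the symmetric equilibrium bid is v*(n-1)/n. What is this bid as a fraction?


Step 1: The symmetric BNE bidding function is b(v) = v * (n-1) / n
Step 2: Substitute v = 79/100 and n = 5
Step 3: b = 79/100 * 4/5
Step 4: b = 79/125

79/125


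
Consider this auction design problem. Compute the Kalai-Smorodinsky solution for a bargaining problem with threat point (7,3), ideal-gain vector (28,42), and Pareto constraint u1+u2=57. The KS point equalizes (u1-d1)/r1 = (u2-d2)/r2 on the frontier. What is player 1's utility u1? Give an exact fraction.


Step 1: At the KS point, (u1-d1)/r1 = (u2-d2)/r2 = t and u1+u2 = 57
Step 2: u1 = d1 + r1*t and u2 = d2 + r2*t, so (d1 + r1*t) + (d2 + r2*t) = 57
Step 3: t = (57 - 7 - 3)/(28 + 42) = 47/70
Step 4: u1 = d1 + r1*t = 7 + 28 * 47/70 = 129/5
Step 5: (Check: u2 = d2 + r2*t = 156/5; u1+u2 = 129/5 + 156/5 = 57, on the frontier.)

129/5


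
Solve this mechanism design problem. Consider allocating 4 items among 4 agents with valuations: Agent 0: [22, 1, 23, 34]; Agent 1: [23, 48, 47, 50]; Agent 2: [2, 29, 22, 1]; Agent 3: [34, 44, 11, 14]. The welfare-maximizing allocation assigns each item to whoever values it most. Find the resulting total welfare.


Step 1: For each item, find the maximum value among all agents.
Step 2: Item 0 -> Agent 3 (value 34)
Step 3: Item 1 -> Agent 1 (value 48)
Step 4: Item 2 -> Agent 1 (value 47)
Step 5: Item 3 -> Agent 1 (value 50)
Step 6: Total welfare = 34 + 48 + 47 + 50 = 179

179


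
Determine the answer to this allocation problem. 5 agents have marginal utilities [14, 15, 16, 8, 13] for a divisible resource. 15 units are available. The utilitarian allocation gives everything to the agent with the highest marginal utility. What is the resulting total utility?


Step 1: The marginal utilities are [14, 15, 16, 8, 13]
Step 2: The highest marginal utility is 16
Step 3: All 15 units go to that agent
Step 4: Total utility = 16 * 15 = 240

240


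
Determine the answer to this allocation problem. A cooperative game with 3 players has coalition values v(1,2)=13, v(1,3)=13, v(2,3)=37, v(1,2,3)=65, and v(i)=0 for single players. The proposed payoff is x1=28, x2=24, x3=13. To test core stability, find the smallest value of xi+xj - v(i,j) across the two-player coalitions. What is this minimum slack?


Step 1: Slack for coalition (1,2): x1+x2 - v12 = 52 - 13 = 39
Step 2: Slack for coalition (1,3): x1+x3 - v13 = 41 - 13 = 28
Step 3: Slack for coalition (2,3): x2+x3 - v23 = 37 - 37 = 0
Step 4: Minimum slack = min(39, 28, 0) = 0, attained by (2,3); no pair can gain by deviating, so the allocation is in the core

0


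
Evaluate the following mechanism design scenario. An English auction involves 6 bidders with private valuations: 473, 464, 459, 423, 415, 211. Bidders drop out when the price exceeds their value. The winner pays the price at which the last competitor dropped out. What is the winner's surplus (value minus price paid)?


Step 1: Identify the highest value: 473
Step 2: Identify the second-highest value: 464
Step 3: The final price = second-highest value = 464
Step 4: Surplus = 473 - 464 = 9

9


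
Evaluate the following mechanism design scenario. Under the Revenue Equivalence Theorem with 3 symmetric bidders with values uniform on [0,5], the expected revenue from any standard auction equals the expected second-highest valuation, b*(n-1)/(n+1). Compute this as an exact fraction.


Step 1: By Revenue Equivalence, expected revenue = b*(n-1)/(n+1)
Step 2: Substituting n = 3, b = 5
Step 3: Revenue = 5*(3-1)/(3+1) = 5*2/4
Step 4: Revenue = 10/4 = 5/2

5/2


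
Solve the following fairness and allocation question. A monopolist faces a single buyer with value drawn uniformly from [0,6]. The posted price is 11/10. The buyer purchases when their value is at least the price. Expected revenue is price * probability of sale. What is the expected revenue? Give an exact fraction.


Step 1: Posted price r = 11/10, value support [0,6]
Step 2: P(v >= r) = (6 - 11/10)/6 = 49/60
Step 3: Expected revenue = r * P(v >= r) = 11/10 * 49/60
Step 4: Revenue = 539/600

539/600


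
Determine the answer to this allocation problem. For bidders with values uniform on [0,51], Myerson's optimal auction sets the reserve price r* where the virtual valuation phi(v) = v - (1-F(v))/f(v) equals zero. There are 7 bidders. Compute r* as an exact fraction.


Step 1: For U[0,51], F(v) = v/51 and f(v) = 1/51
Step 2: phi(v) = v - (1 - v/51)/(1/51) = v - (51 - v) = 2v - 51
Step 3: Set phi(r*) = 0: 2r* - 51 = 0
Step 4: r* = 51/2 (the number of bidders n = 7 does not enter)

51/2


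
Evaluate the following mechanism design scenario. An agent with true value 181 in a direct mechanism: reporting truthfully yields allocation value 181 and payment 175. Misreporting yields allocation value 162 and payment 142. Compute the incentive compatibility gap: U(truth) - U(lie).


Step 1: U(truth) = value - payment = 181 - 175 = 6
Step 2: U(lie) = allocation - payment = 162 - 142 = 20
Step 3: IC gap = 6 - 20 = -14

-14


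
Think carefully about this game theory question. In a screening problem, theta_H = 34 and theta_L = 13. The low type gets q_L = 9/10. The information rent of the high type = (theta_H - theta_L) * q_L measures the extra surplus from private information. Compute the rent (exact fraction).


Step 1: theta_H - theta_L = 34 - 13 = 21
Step 2: Information rent = (theta_H - theta_L) * q_L
Step 3: = 21 * 9/10
Step 4: = 189/10

189/10


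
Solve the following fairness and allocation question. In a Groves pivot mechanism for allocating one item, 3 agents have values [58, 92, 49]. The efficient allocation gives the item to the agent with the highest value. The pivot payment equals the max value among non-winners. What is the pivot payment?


Step 1: The efficient winner is agent 1 with value 92
Step 2: Other agents' values: [58, 49]
Step 3: Pivot payment = max(others) = 58
Step 4: The winner pays 58

58


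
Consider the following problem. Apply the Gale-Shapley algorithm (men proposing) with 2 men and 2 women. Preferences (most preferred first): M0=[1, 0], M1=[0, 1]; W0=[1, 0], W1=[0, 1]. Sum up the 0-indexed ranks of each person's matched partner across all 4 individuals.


Step 1: Run Gale-Shapley (men propose, women hold best offer):
  M0 proposes to W1; she accepts
  M1 proposes to W0; she accepts
Step 2: Final matching: W0-M1, W1-M0
Step 3: 0-indexed ranks (man's rank of his match, then woman's): 0 + 0 + 0 + 0
Step 4: Total rank sum = 0

0


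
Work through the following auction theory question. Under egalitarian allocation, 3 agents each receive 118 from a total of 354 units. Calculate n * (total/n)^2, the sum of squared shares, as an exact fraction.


Step 1: Each agent's share = 354/3 = 118
Step 2: Square of each share = (118)^2 = 13924
Step 3: Sum of squares = 3 * 13924 = 41772

41772


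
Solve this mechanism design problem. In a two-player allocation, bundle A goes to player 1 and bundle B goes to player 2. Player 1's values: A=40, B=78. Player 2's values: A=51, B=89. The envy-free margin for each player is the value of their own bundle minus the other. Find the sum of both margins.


Step 1: Player 1's margin = v1(A) - v1(B) = 40 - 78 = -38
Step 2: Player 2's margin = v2(B) - v2(A) = 89 - 51 = 38
Step 3: Total margin = -38 + 38 = 0

0


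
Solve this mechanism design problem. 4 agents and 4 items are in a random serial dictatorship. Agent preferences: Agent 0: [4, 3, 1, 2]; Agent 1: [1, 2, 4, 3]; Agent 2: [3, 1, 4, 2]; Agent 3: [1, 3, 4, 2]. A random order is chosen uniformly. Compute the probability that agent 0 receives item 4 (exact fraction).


Step 1: Agent 0 wants item 4
Step 2: There are 24 possible orderings of agents
Step 3: In 21 orderings, agent 0 gets item 4
Step 4: Probability = 21/24 = 7/8

7/8


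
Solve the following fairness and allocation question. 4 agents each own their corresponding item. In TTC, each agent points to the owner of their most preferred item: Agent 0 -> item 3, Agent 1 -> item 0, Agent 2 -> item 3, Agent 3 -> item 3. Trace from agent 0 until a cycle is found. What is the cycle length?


Step 1: Trace the pointer graph from agent 0: 0 -> 3 -> 3
Step 2: A cycle is detected when we revisit agent 3
Step 3: The cycle is: 3 -> 3
Step 4: Cycle length = 1

1


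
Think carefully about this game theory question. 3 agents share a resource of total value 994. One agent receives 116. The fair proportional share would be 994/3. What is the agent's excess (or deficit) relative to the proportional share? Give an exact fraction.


Step 1: Proportional share = 994/3
Step 2: Agent's actual allocation = 116
Step 3: Excess = 116 - 994/3 = -646/3

-646/3


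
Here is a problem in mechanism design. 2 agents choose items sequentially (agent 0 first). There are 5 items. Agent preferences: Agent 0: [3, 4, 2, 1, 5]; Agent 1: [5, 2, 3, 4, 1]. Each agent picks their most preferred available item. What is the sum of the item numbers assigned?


Step 1: Agent 0 picks item 3
Step 2: Agent 1 picks item 5
Step 3: Sum = 3 + 5 = 8

8


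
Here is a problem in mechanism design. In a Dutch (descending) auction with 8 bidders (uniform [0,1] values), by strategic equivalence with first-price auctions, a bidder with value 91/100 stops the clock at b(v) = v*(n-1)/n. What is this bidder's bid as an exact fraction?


Step 1: Dutch auctions are strategically equivalent to first-price auctions
Step 2: The equilibrium bid is b(v) = v*(n-1)/n
Step 3: b = 91/100 * 7/8
Step 4: b = 637/800

637/800


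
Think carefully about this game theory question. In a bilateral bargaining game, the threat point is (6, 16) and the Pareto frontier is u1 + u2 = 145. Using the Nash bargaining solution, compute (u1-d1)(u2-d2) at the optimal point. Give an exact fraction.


Step 1: The Nash solution splits surplus symmetrically above the disagreement point
Step 2: u1 = (total + d1 - d2)/2 = (145 + 6 - 16)/2 = 135/2
Step 3: u2 = (total - d1 + d2)/2 = (145 - 6 + 16)/2 = 155/2
Step 4: Nash product = (135/2 - 6) * (155/2 - 16)
Step 5: = 123/2 * 123/2 = 15129/4

15129/4


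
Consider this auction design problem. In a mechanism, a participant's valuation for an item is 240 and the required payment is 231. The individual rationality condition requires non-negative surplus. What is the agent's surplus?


Step 1: Surplus = value - payment = 240 - 231 = 9
Step 2: IR is satisfied (surplus >= 0)

9


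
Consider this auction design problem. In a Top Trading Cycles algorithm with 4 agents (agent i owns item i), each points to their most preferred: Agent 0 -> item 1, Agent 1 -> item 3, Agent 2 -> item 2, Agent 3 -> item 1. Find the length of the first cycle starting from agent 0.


Step 1: Trace the pointer graph from agent 0: 0 -> 1 -> 3 -> 1
Step 2: A cycle is detected when we revisit agent 1
Step 3: The cycle is: 1 -> 3 -> 1
Step 4: Cycle length = 2

2


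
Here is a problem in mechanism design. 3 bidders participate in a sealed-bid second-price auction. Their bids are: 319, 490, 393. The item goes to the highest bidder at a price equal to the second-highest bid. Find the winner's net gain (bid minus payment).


Step 1: Sort bids in descending order: 490, 393, 319
Step 2: The winning bid is the highest: 490
Step 3: The payment equals the second-highest bid: 393
Step 4: Surplus = winner's bid - payment = 490 - 393 = 97

97


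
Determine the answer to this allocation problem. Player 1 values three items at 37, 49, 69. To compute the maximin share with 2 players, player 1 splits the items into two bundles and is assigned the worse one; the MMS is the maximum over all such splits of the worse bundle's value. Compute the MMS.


Step 1: Item values = 37, 49, 69
Step 2: Enumerate all 2-bundle partitions and take the smaller bundle:
  Partition 1: {37} vs {49,69} -> bundles 37, 118; min = 37
  Partition 2: {49} vs {37,69} -> bundles 49, 106; min = 49
  Partition 3: {69} vs {37,49} -> bundles 69, 86; min = 69
Step 3: MMS = max(37, 49, 69) = 69

69


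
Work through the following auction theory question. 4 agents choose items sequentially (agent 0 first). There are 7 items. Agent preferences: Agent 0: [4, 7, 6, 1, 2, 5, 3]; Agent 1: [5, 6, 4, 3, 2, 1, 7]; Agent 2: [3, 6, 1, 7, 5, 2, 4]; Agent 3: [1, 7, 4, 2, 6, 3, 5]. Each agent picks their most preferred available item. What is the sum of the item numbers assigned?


Step 1: Agent 0 picks item 4
Step 2: Agent 1 picks item 5
Step 3: Agent 2 picks item 3
Step 4: Agent 3 picks item 1
Step 5: Sum = 4 + 5 + 3 + 1 = 13

13


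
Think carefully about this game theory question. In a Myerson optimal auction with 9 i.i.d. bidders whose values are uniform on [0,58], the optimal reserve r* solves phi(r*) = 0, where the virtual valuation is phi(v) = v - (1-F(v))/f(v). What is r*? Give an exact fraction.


Step 1: For U[0,58], F(v) = v/58 and f(v) = 1/58
Step 2: phi(v) = v - (1 - v/58)/(1/58) = v - (58 - v) = 2v - 58
Step 3: Set phi(r*) = 0: 2r* - 58 = 0
Step 4: r* = 58/2 = 29 (the number of bidders n = 9 does not enter)

29


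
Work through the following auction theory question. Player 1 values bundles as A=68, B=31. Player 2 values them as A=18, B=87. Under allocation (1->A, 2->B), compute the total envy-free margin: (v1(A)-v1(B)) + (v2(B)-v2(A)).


Step 1: Player 1's margin = v1(A) - v1(B) = 68 - 31 = 37
Step 2: Player 2's margin = v2(B) - v2(A) = 87 - 18 = 69
Step 3: Total margin = 37 + 69 = 106

106


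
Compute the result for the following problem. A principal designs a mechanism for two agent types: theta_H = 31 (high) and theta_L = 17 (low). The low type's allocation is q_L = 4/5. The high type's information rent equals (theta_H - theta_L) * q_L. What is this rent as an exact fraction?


Step 1: theta_H - theta_L = 31 - 17 = 14
Step 2: Information rent = (theta_H - theta_L) * q_L
Step 3: = 14 * 4/5
Step 4: = 56/5

56/5


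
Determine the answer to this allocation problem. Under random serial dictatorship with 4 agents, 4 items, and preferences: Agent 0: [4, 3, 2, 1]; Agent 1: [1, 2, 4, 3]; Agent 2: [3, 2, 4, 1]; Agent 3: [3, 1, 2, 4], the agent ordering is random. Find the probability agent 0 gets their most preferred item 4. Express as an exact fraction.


Step 1: Agent 0 wants item 4
Step 2: There are 24 possible orderings of agents
Step 3: In 24 orderings, agent 0 gets item 4
Step 4: Probability = 24/24 = 1

1


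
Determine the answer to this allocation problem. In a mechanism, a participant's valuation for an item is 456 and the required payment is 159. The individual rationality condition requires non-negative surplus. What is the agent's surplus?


Step 1: Surplus = value - payment = 456 - 159 = 297
Step 2: IR is satisfied (surplus >= 0)

297


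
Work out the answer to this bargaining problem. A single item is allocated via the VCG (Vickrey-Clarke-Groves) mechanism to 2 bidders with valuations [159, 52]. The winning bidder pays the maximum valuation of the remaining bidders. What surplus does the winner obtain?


Step 1: The winner is the agent with the highest value: agent 0 with value 159
Step 2: Values of other agents: [52]
Step 3: VCG payment = max of others' values = 52
Step 4: Surplus = 159 - 52 = 107

107


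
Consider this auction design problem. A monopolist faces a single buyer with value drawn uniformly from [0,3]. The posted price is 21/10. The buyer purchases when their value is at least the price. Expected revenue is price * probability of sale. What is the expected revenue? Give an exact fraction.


Step 1: Posted price r = 21/10, value support [0,3]
Step 2: P(v >= r) = (3 - 21/10)/3 = 3/10
Step 3: Expected revenue = r * P(v >= r) = 21/10 * 3/10
Step 4: Revenue = 63/100

63/100


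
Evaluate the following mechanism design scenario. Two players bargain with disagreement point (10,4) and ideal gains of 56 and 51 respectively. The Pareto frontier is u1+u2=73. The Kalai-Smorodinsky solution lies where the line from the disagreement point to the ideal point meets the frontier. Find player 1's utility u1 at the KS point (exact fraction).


Step 1: At the KS point, (u1-d1)/r1 = (u2-d2)/r2 = t and u1+u2 = 73
Step 2: u1 = d1 + r1*t and u2 = d2 + r2*t, so (d1 + r1*t) + (d2 + r2*t) = 73
Step 3: t = (73 - 10 - 4)/(56 + 51) = 59/107
Step 4: u1 = d1 + r1*t = 10 + 56 * 59/107 = 4374/107
Step 5: (Check: u2 = d2 + r2*t = 3437/107; u1+u2 = 4374/107 + 3437/107 = 73, on the frontier.)

4374/107


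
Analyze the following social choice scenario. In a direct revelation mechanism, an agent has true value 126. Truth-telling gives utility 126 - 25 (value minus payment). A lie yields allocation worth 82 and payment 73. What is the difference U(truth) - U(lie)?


Step 1: U(truth) = value - payment = 126 - 25 = 101
Step 2: U(lie) = allocation - payment = 82 - 73 = 9
Step 3: IC gap = 101 - 9 = 92

92


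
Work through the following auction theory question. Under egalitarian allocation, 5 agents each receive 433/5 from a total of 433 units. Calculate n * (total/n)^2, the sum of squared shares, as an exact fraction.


Step 1: Each agent's share = 433/5
Step 2: Square of each share = (433/5)^2 = 187489/25
Step 3: Sum of squares = 5 * 187489/25 = 187489/5

187489/5


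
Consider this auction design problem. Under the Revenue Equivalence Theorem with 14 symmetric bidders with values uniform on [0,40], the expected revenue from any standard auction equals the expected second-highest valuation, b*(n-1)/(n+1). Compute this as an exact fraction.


Step 1: By Revenue Equivalence, expected revenue = b*(n-1)/(n+1)
Step 2: Substituting n = 14, b = 40
Step 3: Revenue = 40*(14-1)/(14+1) = 40*13/15
Step 4: Revenue = 520/15 = 104/3

104/3


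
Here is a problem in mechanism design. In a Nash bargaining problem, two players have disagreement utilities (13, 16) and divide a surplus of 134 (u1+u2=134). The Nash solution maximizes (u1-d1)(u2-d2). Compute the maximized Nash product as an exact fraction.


Step 1: The Nash solution splits surplus symmetrically above the disagreement point
Step 2: u1 = (total + d1 - d2)/2 = (134 + 13 - 16)/2 = 131/2
Step 3: u2 = (total - d1 + d2)/2 = (134 - 13 + 16)/2 = 137/2
Step 4: Nash product = (131/2 - 13) * (137/2 - 16)
Step 5: = 105/2 * 105/2 = 11025/4

11025/4


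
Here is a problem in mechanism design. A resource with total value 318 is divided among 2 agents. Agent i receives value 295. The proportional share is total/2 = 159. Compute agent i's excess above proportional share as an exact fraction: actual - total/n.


Step 1: Proportional share = 318/2 = 159
Step 2: Agent's actual allocation = 295
Step 3: Excess = 295 - 159 = 136

136


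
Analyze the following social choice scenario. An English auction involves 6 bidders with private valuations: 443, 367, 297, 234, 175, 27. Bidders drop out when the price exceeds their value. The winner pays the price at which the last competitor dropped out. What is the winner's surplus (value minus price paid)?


Step 1: Identify the highest value: 443
Step 2: Identify the second-highest value: 367
Step 3: The final price = second-highest value = 367
Step 4: Surplus = 443 - 367 = 76

76


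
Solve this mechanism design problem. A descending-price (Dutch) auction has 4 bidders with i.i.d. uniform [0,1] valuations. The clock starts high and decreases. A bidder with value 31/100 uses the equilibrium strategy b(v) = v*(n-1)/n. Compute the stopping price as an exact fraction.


Step 1: Dutch auctions are strategically equivalent to first-price auctions
Step 2: The equilibrium bid is b(v) = v*(n-1)/n
Step 3: b = 31/100 * 3/4
Step 4: b = 93/400

93/400


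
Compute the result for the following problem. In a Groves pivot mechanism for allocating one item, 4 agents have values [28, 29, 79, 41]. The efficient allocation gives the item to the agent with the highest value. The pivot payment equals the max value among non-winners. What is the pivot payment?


Step 1: The efficient winner is agent 2 with value 79
Step 2: Other agents' values: [28, 29, 41]
Step 3: Pivot payment = max(others) = 41
Step 4: The winner pays 41

41


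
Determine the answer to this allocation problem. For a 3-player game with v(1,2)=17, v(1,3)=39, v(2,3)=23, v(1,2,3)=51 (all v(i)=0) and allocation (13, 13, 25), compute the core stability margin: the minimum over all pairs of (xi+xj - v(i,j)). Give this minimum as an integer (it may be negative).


Step 1: Slack for coalition (1,2): x1+x2 - v12 = 26 - 17 = 9
Step 2: Slack for coalition (1,3): x1+x3 - v13 = 38 - 39 = -1
Step 3: Slack for coalition (2,3): x2+x3 - v23 = 38 - 23 = 15
Step 4: Minimum slack = min(9, -1, 15) = -1, attained by (1,3); coalition (1,3) can block (slack < 0), so the allocation is not in the core

-1


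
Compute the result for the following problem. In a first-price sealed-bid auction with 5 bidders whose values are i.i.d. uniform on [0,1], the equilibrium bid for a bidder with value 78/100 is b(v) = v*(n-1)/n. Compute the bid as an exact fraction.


Step 1: The symmetric BNE bidding function is b(v) = v * (n-1) / n
Step 2: Substitute v = 39/50 and n = 5
Step 3: b = 39/50 * 4/5
Step 4: b = 78/125

78/125


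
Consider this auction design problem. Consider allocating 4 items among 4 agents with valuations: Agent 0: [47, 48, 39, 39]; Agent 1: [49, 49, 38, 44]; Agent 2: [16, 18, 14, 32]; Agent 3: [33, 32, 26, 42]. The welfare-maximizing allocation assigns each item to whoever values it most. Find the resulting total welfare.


Step 1: For each item, find the maximum value among all agents.
Step 2: Item 0 -> Agent 1 (value 49)
Step 3: Item 1 -> Agent 1 (value 49)
Step 4: Item 2 -> Agent 0 (value 39)
Step 5: Item 3 -> Agent 1 (value 44)
Step 6: Total welfare = 49 + 49 + 39 + 44 = 181

181


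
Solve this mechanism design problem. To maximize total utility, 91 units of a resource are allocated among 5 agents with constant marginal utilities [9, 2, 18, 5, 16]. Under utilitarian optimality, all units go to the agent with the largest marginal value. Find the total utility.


Step 1: The marginal utilities are [9, 2, 18, 5, 16]
Step 2: The highest marginal utility is 18
Step 3: All 91 units go to that agent
Step 4: Total utility = 18 * 91 = 1638

1638


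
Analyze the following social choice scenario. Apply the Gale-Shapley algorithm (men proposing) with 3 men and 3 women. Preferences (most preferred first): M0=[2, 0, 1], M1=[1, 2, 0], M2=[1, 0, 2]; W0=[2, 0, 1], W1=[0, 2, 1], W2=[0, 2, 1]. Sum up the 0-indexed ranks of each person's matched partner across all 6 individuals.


Step 1: Run Gale-Shapley (men propose, women hold best offer):
  M0 proposes to W2; she accepts
  M1 proposes to W1; she accepts
  M2 proposes to W1; she switches from M1
  M1 proposes to W2; rejected
  M1 proposes to W0; she accepts
Step 2: Final matching: W0-M1, W1-M2, W2-M0
Step 3: 0-indexed ranks (man's rank of his match, then woman's): 2 + 2 + 0 + 1 + 0 + 0
Step 4: Total rank sum = 5

5


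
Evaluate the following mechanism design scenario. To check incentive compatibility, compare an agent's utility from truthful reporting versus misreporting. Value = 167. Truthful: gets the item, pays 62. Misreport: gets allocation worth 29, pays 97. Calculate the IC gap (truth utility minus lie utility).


Step 1: U(truth) = value - payment = 167 - 62 = 105
Step 2: U(lie) = allocation - payment = 29 - 97 = -68
Step 3: IC gap = 105 - (-68) = 173

173


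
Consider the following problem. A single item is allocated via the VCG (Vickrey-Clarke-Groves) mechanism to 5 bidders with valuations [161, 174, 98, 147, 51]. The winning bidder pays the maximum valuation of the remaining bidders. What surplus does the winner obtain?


Step 1: The winner is the agent with the highest value: agent 1 with value 174
Step 2: Values of other agents: [161, 98, 147, 51]
Step 3: VCG payment = max of others' values = 161
Step 4: Surplus = 174 - 161 = 13

13


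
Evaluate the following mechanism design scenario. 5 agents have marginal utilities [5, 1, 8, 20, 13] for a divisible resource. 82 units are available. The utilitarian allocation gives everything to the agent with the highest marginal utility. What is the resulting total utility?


Step 1: The marginal utilities are [5, 1, 8, 20, 13]
Step 2: The highest marginal utility is 20
Step 3: All 82 units go to that agent
Step 4: Total utility = 20 * 82 = 1640

1640


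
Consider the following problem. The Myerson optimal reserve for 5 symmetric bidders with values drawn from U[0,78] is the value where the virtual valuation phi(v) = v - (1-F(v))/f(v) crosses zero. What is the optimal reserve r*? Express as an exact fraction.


Step 1: For U[0,78], F(v) = v/78 and f(v) = 1/78
Step 2: phi(v) = v - (1 - v/78)/(1/78) = v - (78 - v) = 2v - 78
Step 3: Set phi(r*) = 0: 2r* - 78 = 0
Step 4: r* = 78/2 = 39 (the number of bidders n = 5 does not enter)

39


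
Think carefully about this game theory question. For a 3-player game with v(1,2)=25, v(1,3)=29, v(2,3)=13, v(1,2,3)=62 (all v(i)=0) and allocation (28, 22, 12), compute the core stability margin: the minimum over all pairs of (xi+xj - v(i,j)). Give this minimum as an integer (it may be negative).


Step 1: Slack for coalition (1,2): x1+x2 - v12 = 50 - 25 = 25
Step 2: Slack for coalition (1,3): x1+x3 - v13 = 40 - 29 = 11
Step 3: Slack for coalition (2,3): x2+x3 - v23 = 34 - 13 = 21
Step 4: Minimum slack = min(25, 11, 21) = 11, attained by (1,3); no pair can gain by deviating, so the allocation is in the core

11
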